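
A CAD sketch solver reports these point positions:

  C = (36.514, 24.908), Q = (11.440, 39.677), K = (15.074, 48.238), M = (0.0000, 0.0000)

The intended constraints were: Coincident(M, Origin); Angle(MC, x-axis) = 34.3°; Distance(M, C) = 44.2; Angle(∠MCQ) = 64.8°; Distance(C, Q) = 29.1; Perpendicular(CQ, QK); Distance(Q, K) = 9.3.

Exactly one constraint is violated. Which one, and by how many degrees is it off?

Perpendicular(CQ, QK) — off by 7.50°.

M = (0.00, 0.00) ✓; MC at 34.30° ✓; |MC| = 44.20 ✓; ∠MCQ = 64.80° ✓; |CQ| = 29.10 ✓; ∠(CQ, QK) = 82.50° ✗; |QK| = 9.300 ✓.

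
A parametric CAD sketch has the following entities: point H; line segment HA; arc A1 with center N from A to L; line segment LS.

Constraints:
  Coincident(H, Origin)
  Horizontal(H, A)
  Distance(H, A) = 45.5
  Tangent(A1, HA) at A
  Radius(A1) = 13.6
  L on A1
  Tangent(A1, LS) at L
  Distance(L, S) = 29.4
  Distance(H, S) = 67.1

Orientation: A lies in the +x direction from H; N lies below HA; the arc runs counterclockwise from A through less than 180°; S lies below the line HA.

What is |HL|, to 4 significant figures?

39.64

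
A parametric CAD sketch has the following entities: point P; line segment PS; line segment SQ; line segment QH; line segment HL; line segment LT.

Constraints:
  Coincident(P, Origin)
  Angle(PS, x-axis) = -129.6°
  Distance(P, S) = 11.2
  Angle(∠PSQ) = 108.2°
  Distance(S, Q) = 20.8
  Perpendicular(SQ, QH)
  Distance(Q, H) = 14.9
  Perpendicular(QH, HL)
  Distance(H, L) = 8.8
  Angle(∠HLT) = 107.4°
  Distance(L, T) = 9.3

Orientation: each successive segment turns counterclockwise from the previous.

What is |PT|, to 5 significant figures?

13.528

P is at the origin; PS runs at -129.6° with length 11.2, so S = (-7.1391, -8.6297). ∠PSQ = 108.2° gives SQ at -57.800° from the x-axis; with |SQ| = 20.8, Q = (3.9447, -26.231). SQ ⟂ QH, so QH runs at 32.200°; with |QH| = 14.9, H = (16.553, -18.291). The perpendicularity gives HL at right angles to QH, so HL runs at 122.20°; with |HL| = 8.8, L = (11.864, -10.844). ∠HLT = 107.4° gives LT at -165.20° from the x-axis; with |LT| = 9.3, T = (2.8722, -13.220). Then |PT| = |T − P| = 13.528.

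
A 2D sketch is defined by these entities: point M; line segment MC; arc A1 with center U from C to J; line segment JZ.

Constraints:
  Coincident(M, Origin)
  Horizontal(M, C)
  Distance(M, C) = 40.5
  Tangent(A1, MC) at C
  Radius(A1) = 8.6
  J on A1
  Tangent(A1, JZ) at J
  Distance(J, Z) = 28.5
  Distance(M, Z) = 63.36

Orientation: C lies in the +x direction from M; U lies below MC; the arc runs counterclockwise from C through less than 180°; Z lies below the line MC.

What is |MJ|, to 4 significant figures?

36.71

Checks: |UJ| = 8.600 ✓; ∠(UJ, JZ) = 90.00° ✓; |JZ| = 28.50 ✓; |MZ| = 63.36 ✓.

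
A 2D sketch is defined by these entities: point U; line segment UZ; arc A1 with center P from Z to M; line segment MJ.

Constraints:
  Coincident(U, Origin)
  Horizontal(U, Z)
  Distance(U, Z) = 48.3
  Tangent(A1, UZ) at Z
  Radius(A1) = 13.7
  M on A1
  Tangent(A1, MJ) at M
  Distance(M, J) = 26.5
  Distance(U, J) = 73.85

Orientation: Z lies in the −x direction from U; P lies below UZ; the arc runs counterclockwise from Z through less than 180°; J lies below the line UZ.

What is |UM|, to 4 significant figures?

63.50

Checks: |PM| = 13.70 ✓; ∠(PM, MJ) = 90.00° ✓; |MJ| = 26.50 ✓; |UJ| = 73.85 ✓.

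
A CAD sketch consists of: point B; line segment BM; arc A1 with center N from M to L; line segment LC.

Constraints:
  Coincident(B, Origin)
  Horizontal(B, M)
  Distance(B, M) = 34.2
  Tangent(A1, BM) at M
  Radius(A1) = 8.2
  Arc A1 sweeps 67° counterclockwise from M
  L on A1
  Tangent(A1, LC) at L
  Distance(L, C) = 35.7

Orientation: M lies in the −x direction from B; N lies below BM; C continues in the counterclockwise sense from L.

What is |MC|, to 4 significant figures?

43.54

B is at the origin; B and M share the same y with |BM| = 34.2 and M on the −x side, so M = (-34.20, 0.000). A1 meets BM tangentially, so NM is at right angles to BM, so N = M + (0, -8.2) = (-34.20, -8.200). On A1, M sits at bearing 90° from N; a 67° counterclockwise sweep puts L at bearing 157°, so L = N + 8.2·(cos 157°, sin 157°) = (-41.75, -4.996). Since A1 is tangent to LC there, NL ⟂ LC, so LC runs along (−sin 157°, cos 157°); with |LC| = 35.7, C = (-55.70, -37.86). Then |MC| = |C − M| = 43.54.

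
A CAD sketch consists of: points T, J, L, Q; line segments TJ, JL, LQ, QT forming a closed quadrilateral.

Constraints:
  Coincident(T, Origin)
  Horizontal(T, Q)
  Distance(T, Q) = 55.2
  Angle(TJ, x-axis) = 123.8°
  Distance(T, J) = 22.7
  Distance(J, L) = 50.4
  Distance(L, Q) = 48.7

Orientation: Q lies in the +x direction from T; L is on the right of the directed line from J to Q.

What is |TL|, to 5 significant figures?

27.761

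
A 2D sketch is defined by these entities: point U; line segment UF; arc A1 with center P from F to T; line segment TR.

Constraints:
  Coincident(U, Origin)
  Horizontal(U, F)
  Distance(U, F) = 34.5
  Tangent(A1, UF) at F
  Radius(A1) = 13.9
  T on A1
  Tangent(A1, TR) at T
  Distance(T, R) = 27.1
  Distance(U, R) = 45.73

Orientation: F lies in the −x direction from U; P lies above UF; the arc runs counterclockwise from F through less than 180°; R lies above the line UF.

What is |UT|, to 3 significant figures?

24.8

Checks: ∠(PF, FU) = 90.00° ✓; |PF| = 13.90 ✓; |PT| = 13.90 ✓; ∠(PT, TR) = 90.00° ✓; |TR| = 27.10 ✓; |UR| = 45.73 ✓.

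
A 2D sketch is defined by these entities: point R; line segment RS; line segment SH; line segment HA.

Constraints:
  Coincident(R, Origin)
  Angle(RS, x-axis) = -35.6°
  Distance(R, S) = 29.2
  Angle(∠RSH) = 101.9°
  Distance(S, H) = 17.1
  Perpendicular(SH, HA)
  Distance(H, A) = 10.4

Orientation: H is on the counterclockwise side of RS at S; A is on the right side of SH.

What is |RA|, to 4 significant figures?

45.31

R is at the origin; RS runs at -35.6° with length 29.2, so S = 29.2·(cos -35.6°, sin -35.6°) = (23.74, -17.00). ∠RSH = 101.9°, so SH runs at -35.6° + (180° − 101.9°) = 42.50° from the x-axis; with |SH| = 17.1, H = S + 17.1·(cos 42.50°, sin 42.50°) = (36.35, -5.445). The perpendicularity gives HA at right angles to SH; with |HA| = 10.4 on the right of SH, A = H + 10.4·(0.6756, -0.7373) = (43.38, -13.11). Then |RA| = |A − R| = 45.31.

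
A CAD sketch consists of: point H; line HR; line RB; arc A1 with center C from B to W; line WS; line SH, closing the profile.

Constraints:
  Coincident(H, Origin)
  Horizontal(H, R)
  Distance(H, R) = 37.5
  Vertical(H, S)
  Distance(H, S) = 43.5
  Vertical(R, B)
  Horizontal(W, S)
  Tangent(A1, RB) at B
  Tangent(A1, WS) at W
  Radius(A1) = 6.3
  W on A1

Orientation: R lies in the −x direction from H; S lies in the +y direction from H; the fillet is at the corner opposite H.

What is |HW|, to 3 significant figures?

53.5

The virtual corner opposite H is at (-37.5, 43.5). Since A1 is tangent to RB there, CB ⟂ RB and tangency of A1 to WS means the radius CW is perpendicular to WS, with radius 6.3, so the center C sits 6.3 in from both sides at C = (-31.2, 37.2). That places the tangent points at B = (-37.5, 37.2) on RB and W = (-31.2, 43.5) on WS. Then |HW| = |W − H| = 53.5.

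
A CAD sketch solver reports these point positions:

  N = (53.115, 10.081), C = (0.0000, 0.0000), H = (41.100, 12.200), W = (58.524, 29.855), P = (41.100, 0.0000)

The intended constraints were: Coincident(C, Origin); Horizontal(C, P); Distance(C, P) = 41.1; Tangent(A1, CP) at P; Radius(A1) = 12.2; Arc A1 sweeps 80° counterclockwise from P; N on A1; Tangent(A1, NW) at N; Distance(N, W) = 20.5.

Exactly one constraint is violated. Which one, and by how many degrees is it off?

Tangent(A1, NW) at N — off by 5.30°.

C = (0.00, 0.00) ✓; C.y = 0.00, P.y = 0.00 ✓; |CP| = 41.10 ✓; ∠(HP, PC) = 90.00° ✓; |HP| = 12.20 ✓; bearing(H→N) − bearing(H→P) = 80.00° ✓; |HN| = 12.20 ✓; ∠(HN, NW) = 95.30° ✗; |NW| = 20.50 ✓.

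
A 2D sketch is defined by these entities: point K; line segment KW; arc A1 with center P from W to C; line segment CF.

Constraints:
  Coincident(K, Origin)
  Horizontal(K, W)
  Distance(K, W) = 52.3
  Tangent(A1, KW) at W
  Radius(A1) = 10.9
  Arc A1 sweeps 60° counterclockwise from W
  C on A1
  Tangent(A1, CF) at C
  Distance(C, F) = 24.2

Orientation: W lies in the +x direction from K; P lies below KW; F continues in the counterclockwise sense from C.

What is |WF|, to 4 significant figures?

34.08

On A1, W sits at bearing 90° from P; a 60° counterclockwise sweep puts C at bearing 150°, so C = P + 10.9·(cos 150°, sin 150°) = (42.86, -5.450). Since A1 is tangent to CF there, PC ⟂ CF, so CF runs along (−sin 150°, cos 150°); with |CF| = 24.2, F = (30.76, -26.41). Then |WF| = |F − W| = 34.08.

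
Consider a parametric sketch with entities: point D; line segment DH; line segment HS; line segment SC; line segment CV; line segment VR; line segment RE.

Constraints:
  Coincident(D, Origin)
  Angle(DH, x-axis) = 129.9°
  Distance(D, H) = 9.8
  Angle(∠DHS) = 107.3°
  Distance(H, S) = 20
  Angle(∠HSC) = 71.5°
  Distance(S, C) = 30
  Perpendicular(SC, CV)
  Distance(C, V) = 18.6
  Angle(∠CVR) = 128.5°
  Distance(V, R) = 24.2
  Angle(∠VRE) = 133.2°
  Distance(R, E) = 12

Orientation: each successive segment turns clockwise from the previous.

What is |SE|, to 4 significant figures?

31.94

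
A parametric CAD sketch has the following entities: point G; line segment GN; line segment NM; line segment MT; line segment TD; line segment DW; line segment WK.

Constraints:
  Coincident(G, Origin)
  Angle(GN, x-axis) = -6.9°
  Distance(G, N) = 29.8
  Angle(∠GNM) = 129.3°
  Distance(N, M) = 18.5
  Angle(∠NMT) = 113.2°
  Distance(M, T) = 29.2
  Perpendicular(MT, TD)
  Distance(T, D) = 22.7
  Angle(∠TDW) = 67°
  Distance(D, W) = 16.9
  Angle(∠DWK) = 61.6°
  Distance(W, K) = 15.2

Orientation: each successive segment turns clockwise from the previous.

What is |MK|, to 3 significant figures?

26.4

G is at the origin; GN runs at -6.9° with length 29.8, so N = (29.6, -3.58). ∠GNM = 129.3° gives NM at -57.6° from the x-axis; with |NM| = 18.5, M = (39.5, -19.2). ∠NMT = 113.2° gives MT at -124° from the x-axis; with |MT| = 29.2, T = (23.0, -43.3). MT is perpendicular to TD, so TD runs at 146°; with |TD| = 22.7, D = (4.27, -30.5). ∠TDW = 67.0° gives DW at 32.6° from the x-axis; with |DW| = 16.9, W = (18.5, -21.4). ∠DWK = 61.6° gives WK at -85.8° from the x-axis; with |WK| = 15.2, K = (19.6, -36.5). Then |MK| = |K − M| = 26.4.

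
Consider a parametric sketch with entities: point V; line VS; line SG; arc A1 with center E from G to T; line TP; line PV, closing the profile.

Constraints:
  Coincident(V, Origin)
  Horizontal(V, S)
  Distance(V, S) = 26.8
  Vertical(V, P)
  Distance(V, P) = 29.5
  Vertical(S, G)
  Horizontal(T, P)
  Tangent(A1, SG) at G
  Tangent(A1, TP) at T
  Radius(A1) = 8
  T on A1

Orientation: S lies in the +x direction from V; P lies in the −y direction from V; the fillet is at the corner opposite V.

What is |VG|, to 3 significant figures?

34.4

V is at the origin; V and S share the same y with |VS| = 26.8 and S on the +x side, so S = (26.8, 0.00). V and P share the same x with |VP| = 29.5 and P on the −y side, so P = (0.00, -29.5). The virtual corner opposite V is at (26.8, -29.5). Tangency of A1 to SG means the radius EG is perpendicular to SG and tangency of A1 to TP means the radius ET is perpendicular to TP, with radius 8.0, so the center E sits 8.0 in from both sides at E = (18.8, -21.5). That places the tangent points at G = (26.8, -21.5) on SG and T = (18.8, -29.5) on TP. Then |VG| = |G − V| = 34.4.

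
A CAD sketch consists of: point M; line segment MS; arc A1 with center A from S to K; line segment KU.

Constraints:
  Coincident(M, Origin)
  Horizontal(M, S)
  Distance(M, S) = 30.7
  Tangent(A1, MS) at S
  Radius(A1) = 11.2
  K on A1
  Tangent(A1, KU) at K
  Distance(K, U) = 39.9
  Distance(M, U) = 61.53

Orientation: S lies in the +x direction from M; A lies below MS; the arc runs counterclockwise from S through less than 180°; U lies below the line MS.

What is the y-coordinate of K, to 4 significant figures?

-14.53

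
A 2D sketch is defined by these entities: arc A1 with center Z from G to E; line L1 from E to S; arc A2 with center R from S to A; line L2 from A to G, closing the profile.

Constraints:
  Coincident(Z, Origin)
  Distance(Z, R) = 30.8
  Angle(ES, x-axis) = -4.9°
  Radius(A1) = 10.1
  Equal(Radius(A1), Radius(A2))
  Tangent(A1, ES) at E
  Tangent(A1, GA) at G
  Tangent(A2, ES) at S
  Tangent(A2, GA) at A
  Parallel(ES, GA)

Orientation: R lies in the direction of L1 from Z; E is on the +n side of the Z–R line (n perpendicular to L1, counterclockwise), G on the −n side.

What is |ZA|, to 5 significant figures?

32.414

The slot axis is L1's direction at -4.9°, so u = (cos -4.9°, sin -4.9°) = (0.99635, -0.085417) and n = (−sin -4.9°, cos -4.9°) = (0.085417, 0.99635). Z is at the origin and R lies 30.8 along u from Z, so R = 30.8·u = (30.687, -2.6308). Tangency of A1 to both parallel lines with radius 10.1 puts E and G at Z ± 10.1·n: E = (0.86271, 10.063), G = (-0.86271, -10.063). Equal radii place S and A the same way about R: S = R + 10.1·n = (31.550, 7.4322), A = R − 10.1·n = (29.825, -12.694). Then |ZA| = |A − Z| = 32.414.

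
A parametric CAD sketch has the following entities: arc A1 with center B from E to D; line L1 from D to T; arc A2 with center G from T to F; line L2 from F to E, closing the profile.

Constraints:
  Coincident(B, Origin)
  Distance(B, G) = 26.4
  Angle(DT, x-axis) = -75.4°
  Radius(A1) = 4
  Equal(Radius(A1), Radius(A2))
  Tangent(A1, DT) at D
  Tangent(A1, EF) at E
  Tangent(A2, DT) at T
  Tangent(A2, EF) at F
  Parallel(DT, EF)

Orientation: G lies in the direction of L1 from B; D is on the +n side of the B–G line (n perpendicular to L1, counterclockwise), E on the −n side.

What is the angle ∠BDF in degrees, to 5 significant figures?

73.142°

The slot axis is L1's direction at -75.4°, so u = (cos -75.4°, sin -75.4°) = (0.25207, -0.96771) and n = (−sin -75.4°, cos -75.4°) = (0.96771, 0.25207). B is at the origin and G lies 26.4 along u from B, so G = 26.4·u = (6.6546, -25.548). Tangency of A1 to both parallel lines with radius 4.0 puts D and E at B ± 4.0·n: D = (3.8708, 1.0083), E = (-3.8708, -1.0083). Equal radii place T and F the same way about G: T = G + 4.0·n = (10.525, -24.539), F = G − 4.0·n = (2.7838, -26.556). Then cos ∠BDF = DB·DF / (|DB||DF|), giving 73.142°.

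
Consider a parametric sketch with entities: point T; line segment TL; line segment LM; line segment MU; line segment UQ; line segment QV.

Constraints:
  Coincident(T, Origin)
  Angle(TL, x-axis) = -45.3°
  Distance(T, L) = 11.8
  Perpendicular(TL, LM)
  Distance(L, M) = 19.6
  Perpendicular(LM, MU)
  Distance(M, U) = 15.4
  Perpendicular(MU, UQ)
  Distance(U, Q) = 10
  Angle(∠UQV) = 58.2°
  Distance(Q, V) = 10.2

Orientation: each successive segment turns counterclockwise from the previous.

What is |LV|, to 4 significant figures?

16.42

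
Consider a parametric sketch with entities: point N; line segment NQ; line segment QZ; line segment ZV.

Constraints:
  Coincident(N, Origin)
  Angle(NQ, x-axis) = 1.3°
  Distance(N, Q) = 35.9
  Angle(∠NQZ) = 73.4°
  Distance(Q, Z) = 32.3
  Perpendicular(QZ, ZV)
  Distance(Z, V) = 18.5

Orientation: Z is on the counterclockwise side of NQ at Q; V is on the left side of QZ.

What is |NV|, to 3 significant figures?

27.2

∠NQZ = 73.4°, so QZ runs at 1.3° + (180° − 73.4°) = 108° from the x-axis; with |QZ| = 32.3, Z = Q + 32.3·(cos 108°, sin 108°) = (26.0, 31.6). QZ is perpendicular to ZV; with |ZV| = 18.5 on the left of QZ, V = Z + 18.5·(-0.952, -0.307) = (8.36, 25.9). Then |NV| = |V − N| = 27.2.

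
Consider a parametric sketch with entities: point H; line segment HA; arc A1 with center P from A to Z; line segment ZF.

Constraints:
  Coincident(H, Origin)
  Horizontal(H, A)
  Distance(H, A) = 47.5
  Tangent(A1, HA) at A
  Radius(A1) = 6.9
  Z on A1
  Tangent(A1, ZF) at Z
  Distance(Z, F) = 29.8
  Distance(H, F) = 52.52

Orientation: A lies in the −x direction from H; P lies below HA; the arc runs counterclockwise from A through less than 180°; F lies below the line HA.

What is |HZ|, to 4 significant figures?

54.44

Checks: |PZ| = 6.900 ✓; ∠(PZ, ZF) = 90.00° ✓; |ZF| = 29.80 ✓; |HF| = 52.52 ✓.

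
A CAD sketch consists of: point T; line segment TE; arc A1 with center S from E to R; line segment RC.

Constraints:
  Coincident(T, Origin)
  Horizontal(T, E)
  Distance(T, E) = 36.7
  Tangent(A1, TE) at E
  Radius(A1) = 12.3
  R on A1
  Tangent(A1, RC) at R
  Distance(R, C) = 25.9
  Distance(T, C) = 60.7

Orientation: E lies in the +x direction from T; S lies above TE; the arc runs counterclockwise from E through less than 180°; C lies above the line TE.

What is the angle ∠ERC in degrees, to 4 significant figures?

132.0°

Checks: T = (0.00, 0.00) ✓; |SE| = 12.30 ✓; |SR| = 12.30 ✓; ∠(SR, RC) = 90.00° ✓; |RC| = 25.90 ✓; |TC| = 60.70 ✓.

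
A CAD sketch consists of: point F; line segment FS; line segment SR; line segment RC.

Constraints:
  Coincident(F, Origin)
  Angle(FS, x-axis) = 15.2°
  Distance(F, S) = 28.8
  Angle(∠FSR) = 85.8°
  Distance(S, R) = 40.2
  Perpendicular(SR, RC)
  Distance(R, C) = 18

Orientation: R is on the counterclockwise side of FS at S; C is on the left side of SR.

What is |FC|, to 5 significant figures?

39.571

∠FSR = 85.8°, so SR runs at 15.2° + (180° − 85.8°) = 109.40° from the x-axis; with |SR| = 40.2, R = S + 40.2·(cos 109.40°, sin 109.40°) = (14.440, 45.469). SR ⟂ RC; with |RC| = 18.0 on the left of SR, C = R + 18.0·(-0.94322, -0.33216) = (-2.5384, 39.490). Then |FC| = |C − F| = 39.571.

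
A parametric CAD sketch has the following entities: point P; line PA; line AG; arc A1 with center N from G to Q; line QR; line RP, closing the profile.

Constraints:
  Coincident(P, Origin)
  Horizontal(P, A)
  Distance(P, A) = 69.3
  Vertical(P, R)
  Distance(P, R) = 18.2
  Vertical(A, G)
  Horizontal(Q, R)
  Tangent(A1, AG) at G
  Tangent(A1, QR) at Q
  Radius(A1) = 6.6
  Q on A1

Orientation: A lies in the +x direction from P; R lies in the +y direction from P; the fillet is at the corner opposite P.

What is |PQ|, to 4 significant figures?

65.29

P is at the origin; PA is horizontal with |PA| = 69.3 and A on the +x side, so A = (69.30, 0.000). P and R share the same x with |PR| = 18.2 and R on the +y side, so R = (0.000, 18.20). The virtual corner opposite P is at (69.30, 18.20). A1 meets AG tangentially, so NG is at right angles to AG and A1 meets QR tangentially, so NQ is at right angles to QR, with radius 6.6, so the center N sits 6.6 in from both sides at N = (62.70, 11.60). That places the tangent points at G = (69.30, 11.60) on AG and Q = (62.70, 18.20) on QR. Then |PQ| = |Q − P| = 65.29.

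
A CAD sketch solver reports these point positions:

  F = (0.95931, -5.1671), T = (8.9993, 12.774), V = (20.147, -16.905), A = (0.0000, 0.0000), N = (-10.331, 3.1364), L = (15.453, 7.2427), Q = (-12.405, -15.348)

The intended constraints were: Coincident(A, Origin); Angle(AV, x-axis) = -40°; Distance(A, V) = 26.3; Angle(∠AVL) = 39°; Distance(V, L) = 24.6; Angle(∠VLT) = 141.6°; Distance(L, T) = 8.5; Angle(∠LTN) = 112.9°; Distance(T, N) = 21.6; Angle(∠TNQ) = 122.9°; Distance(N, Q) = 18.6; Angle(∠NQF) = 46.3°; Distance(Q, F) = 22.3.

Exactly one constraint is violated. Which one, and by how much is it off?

Distance(Q, F) = 22.3 — off by 5.50.

A = (0.00, 0.00) ✓; AV at -40.00° ✓; |AV| = 26.30 ✓; ∠AVL = 39.00° ✓; |VL| = 24.60 ✓; ∠VLT = 141.6° ✓; |LT| = 8.500 ✓; ∠LTN = 112.9° ✓; |TN| = 21.60 ✓; ∠TNQ = 122.9° ✓; |NQ| = 18.60 ✓; ∠NQF = 46.30° ✓; |QF| = 16.80 ✗.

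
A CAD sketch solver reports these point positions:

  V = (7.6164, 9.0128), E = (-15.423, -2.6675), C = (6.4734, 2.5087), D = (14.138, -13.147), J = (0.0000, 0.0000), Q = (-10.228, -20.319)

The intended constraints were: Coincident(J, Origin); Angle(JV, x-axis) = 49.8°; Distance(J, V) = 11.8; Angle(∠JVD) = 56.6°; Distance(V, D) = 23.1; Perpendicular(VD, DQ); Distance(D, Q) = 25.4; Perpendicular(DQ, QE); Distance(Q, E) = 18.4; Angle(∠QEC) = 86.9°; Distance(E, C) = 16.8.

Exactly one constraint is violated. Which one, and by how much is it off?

Distance(E, C) = 16.8 — off by 5.70.

J = (0.00, 0.00) ✓; JV at 49.80° ✓; |JV| = 11.80 ✓; ∠JVD = 56.60° ✓; |VD| = 23.10 ✓; ∠(VD, DQ) = 90.00° ✓; |DQ| = 25.40 ✓; ∠(DQ, QE) = 90.00° ✓; |QE| = 18.40 ✓; ∠QEC = 86.90° ✓; |EC| = 22.50 ✗.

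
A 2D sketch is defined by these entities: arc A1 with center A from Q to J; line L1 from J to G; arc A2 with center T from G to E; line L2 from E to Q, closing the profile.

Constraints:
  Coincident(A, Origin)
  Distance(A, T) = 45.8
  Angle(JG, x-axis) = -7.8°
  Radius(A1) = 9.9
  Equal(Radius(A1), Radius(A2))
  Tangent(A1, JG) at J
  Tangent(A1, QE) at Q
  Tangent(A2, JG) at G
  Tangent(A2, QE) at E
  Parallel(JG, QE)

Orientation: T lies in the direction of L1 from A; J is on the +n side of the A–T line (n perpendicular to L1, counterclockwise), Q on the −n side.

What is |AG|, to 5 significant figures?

46.858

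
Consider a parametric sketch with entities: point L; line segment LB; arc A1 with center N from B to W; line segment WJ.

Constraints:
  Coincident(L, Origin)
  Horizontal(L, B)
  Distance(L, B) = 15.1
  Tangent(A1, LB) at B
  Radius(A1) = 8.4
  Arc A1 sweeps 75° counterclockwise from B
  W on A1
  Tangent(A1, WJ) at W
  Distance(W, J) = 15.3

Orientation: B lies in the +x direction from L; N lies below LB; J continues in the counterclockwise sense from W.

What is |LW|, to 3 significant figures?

9.36

L is at the origin; LB is horizontal with |LB| = 15.1 and B on the +x side, so B = (15.1, 0.00). Tangency of A1 to LB means the radius NB is perpendicular to LB, so N = B + (0, -8.4) = (15.1, -8.40). On A1, B sits at bearing 90° from N; a 75° counterclockwise sweep puts W at bearing 165°, so W = N + 8.4·(cos 165°, sin 165°) = (6.99, -6.23). Then |LW| = |W − L| = 9.36.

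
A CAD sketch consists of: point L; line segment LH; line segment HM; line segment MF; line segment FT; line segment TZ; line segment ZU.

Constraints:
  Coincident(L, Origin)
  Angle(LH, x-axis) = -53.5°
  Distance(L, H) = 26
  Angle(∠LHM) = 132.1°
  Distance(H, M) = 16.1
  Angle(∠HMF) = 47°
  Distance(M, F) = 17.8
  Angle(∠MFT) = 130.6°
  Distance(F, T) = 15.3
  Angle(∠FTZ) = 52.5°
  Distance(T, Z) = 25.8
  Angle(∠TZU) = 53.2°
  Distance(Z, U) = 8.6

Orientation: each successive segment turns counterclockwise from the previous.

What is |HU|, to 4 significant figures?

7.265

L is at the origin; LH runs at -53.5° with length 26.0, so H = (15.47, -20.90). ∠LHM = 132.1° gives HM at -5.600° from the x-axis; with |HM| = 16.1, M = (31.49, -22.47). ∠HMF = 47.0° gives MF at 127.4° from the x-axis; with |MF| = 17.8, F = (20.68, -8.331). ∠MFT = 130.6° gives FT at 176.8° from the x-axis; with |FT| = 15.3, T = (5.401, -7.477). ∠FTZ = 52.5° gives TZ at -55.70° from the x-axis; with |TZ| = 25.8, Z = (19.94, -28.79). ∠TZU = 53.2° gives ZU at 71.10° from the x-axis; with |ZU| = 8.6, U = (22.73, -20.65). Then |HU| = |U − H| = 7.265.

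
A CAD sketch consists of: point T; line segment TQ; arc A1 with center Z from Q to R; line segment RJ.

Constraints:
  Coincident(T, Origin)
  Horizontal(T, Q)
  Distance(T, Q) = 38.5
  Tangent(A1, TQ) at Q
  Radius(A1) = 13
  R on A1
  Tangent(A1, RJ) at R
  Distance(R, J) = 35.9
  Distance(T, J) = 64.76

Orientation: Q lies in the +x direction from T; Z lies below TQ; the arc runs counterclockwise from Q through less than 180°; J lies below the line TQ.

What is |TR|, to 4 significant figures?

31.86

T is at the origin; T and Q share the same y with |TQ| = 38.5 and Q on the +x side, so Q = (38.50, 0.000). A1 meets TQ tangentially, so ZQ is at right angles to TQ, so Z = Q + (0, -13) = (38.50, -13.00). Since ZR ⟂ RJ (tangency), |ZJ| = √(13.0² + 35.9²) = 38.18 regardless of where R sits on A1. So J lies on both circle(T, 64.76) and circle(Z, 38.18); the below-TQ intersection is J = (39.70, -51.16). R is the foot of the tangent from J: R = (26.42, -17.81).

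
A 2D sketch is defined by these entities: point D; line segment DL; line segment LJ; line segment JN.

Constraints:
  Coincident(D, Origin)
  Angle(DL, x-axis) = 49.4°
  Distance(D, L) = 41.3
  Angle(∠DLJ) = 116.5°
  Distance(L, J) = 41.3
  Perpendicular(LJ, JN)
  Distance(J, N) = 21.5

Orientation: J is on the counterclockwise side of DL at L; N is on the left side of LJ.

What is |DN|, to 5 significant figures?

61.697

D is at the origin; DL runs at 49.4° with length 41.3, so L = 41.3·(cos 49.4°, sin 49.4°) = (26.877, 31.358). ∠DLJ = 116.5°, so LJ runs at 49.4° + (180° − 116.5°) = 112.90° from the x-axis; with |LJ| = 41.3, J = L + 41.3·(cos 112.90°, sin 112.90°) = (10.806, 69.403). The perpendicularity gives JN at right angles to LJ; with |JN| = 21.5 on the left of LJ, N = J + 21.5·(-0.92119, -0.38912) = (-8.9993, 61.037). Then |DN| = |N − D| = 61.697.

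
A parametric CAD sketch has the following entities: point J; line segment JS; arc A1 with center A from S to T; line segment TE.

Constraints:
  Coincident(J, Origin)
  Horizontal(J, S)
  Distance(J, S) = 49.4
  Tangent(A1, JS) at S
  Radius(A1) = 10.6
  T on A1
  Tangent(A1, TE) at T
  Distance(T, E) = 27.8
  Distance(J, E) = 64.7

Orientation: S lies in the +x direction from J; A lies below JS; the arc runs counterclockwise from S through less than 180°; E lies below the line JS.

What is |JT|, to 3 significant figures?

42.3

J is at the origin; J and S share the same y with |JS| = 49.4 and S on the +x side, so S = (49.4, 0.00). Since A1 is tangent to JS there, AS ⟂ JS, so A = S + (0, -10.6) = (49.4, -10.6). Since AT ⟂ TE (tangency), |AE| = √(10.6² + 27.8²) = 29.8 regardless of where T sits on A1. So E lies on both circle(J, 64.7) and circle(A, 29.8); the below-JS intersection is E = (50.6, -40.3). T is the foot of the tangent from E: T = (39.7, -14.8).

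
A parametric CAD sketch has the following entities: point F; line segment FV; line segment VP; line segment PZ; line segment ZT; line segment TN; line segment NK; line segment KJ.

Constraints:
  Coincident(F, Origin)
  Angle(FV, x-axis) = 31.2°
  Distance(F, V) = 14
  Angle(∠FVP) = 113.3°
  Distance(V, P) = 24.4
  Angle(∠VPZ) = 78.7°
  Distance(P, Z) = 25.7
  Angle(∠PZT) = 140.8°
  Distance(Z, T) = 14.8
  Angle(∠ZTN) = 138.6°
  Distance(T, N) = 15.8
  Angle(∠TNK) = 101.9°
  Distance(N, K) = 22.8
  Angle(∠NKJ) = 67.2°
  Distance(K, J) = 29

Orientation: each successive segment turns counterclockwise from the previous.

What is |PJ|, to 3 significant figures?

19.7

F is at the origin; FV runs at 31.2° with length 14.0, so V = (12.0, 7.25). ∠FVP = 113.3° gives VP at 97.9° from the x-axis; with |VP| = 24.4, P = (8.62, 31.4). ∠VPZ = 78.7° gives PZ at -161° from the x-axis; with |PZ| = 25.7, Z = (-15.6, 23.0). ∠PZT = 140.8° gives ZT at -122° from the x-axis; with |ZT| = 14.8, T = (-23.4, 10.4). ∠ZTN = 138.6° gives TN at -80.2° from the x-axis; with |TN| = 15.8, N = (-20.7, -5.21). ∠TNK = 101.9° gives NK at -2.10° from the x-axis; with |NK| = 22.8, K = (2.07, -6.04). ∠NKJ = 67.2° gives KJ at 111° from the x-axis; with |KJ| = 29.0, J = (-8.18, 21.1). Then |PJ| = |J − P| = 19.7.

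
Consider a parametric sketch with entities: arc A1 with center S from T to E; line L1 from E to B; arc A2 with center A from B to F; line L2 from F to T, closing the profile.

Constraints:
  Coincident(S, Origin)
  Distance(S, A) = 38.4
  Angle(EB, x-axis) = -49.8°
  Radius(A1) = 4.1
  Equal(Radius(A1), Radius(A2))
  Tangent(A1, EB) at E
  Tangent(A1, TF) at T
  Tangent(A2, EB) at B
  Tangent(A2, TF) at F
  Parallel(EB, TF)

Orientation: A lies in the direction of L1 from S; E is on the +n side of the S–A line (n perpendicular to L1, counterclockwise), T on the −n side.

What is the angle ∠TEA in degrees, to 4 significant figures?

83.91°

S is at the origin and A lies 38.4 along u from S, so A = 38.4·u = (24.79, -29.33). Tangency of A1 to both parallel lines with radius 4.1 puts E and T at S ± 4.1·n: E = (3.132, 2.646), T = (-3.132, -2.646). Then cos ∠TEA = ET·EA / (|ET||EA|), giving 83.91°.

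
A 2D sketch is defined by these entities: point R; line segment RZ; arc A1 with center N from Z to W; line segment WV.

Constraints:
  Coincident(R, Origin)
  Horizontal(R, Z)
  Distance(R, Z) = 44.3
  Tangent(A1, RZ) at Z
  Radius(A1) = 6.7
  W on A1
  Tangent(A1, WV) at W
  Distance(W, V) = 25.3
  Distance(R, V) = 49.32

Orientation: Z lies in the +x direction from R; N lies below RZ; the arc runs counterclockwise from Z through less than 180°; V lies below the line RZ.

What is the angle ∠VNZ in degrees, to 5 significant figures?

165.04°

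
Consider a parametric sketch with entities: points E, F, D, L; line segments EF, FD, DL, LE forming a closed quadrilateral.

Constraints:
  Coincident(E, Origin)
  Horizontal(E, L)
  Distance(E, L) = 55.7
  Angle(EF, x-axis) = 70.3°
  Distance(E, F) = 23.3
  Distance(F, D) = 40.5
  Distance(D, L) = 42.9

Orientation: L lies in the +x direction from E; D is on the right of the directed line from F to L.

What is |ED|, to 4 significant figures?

24.19

Checks: |EL| = 55.70 ✓; |EF| = 23.30 ✓; |FD| = 40.50 ✓; |DL| = 42.90 ✓.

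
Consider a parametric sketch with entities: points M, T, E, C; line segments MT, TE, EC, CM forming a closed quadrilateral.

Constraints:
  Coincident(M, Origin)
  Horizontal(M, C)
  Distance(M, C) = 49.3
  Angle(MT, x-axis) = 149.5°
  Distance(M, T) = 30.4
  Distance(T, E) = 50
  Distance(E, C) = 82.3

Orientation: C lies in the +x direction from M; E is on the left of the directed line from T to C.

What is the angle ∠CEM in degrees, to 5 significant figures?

36.606°

Checks: |TE| = 50.00 ✓; |EC| = 82.30 ✓.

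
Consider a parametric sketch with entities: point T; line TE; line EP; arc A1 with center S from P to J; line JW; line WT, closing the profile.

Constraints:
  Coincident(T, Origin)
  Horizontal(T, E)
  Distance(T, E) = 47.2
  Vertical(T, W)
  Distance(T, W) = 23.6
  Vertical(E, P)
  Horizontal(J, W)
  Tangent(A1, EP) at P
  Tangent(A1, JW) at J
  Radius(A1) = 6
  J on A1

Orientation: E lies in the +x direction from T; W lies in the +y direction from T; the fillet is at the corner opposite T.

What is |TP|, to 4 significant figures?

50.37

The virtual corner opposite T is at (47.20, 23.60). Since A1 is tangent to EP there, SP ⟂ EP and since A1 is tangent to JW there, SJ ⟂ JW, with radius 6.0, so the center S sits 6.0 in from both sides at S = (41.20, 17.60). That places the tangent points at P = (47.20, 17.60) on EP and J = (41.20, 23.60) on JW. Then |TP| = |P − T| = 50.37.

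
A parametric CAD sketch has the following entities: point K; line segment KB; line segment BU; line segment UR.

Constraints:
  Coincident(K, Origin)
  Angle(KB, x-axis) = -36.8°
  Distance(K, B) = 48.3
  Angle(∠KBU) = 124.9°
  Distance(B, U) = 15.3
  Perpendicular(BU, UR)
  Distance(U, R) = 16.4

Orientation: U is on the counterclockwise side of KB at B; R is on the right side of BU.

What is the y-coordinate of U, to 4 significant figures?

-24.13

K is at the origin; KB runs at -36.8° with length 48.3, so B = 48.3·(cos -36.8°, sin -36.8°) = (38.68, -28.93). ∠KBU = 124.9°, so BU runs at -36.8° + (180° − 124.9°) = 18.30° from the x-axis; with |BU| = 15.3, U = B + 15.3·(cos 18.30°, sin 18.30°) = (53.20, -24.13). So U.y = -24.13.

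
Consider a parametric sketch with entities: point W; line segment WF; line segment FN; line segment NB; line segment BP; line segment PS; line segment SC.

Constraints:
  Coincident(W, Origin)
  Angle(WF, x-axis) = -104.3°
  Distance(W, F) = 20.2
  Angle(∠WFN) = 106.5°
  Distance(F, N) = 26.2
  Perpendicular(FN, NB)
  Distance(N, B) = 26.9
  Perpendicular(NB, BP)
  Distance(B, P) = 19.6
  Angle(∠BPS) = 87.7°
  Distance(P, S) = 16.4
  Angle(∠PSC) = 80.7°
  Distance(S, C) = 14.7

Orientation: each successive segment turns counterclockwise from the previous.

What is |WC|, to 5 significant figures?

28.023

∠BPS = 87.7° gives PS at -118.50° from the x-axis; with |PS| = 16.4, S = (6.6283, -14.260). ∠PSC = 80.7° gives SC at -19.200° from the x-axis; with |SC| = 14.7, C = (20.511, -19.095). Then |WC| = |C − W| = 28.023.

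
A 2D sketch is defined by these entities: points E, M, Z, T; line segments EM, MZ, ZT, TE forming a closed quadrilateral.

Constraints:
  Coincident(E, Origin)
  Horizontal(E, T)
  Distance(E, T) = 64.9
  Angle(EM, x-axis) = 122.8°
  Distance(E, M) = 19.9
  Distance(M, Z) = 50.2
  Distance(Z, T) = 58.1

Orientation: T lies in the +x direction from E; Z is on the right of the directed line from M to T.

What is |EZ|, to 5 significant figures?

30.373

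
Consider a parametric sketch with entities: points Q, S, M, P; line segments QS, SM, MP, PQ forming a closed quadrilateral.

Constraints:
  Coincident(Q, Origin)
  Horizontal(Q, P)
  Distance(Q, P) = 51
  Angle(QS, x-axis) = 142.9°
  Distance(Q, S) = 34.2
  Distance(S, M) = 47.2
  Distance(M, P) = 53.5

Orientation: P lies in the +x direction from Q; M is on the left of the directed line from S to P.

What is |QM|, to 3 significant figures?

43.1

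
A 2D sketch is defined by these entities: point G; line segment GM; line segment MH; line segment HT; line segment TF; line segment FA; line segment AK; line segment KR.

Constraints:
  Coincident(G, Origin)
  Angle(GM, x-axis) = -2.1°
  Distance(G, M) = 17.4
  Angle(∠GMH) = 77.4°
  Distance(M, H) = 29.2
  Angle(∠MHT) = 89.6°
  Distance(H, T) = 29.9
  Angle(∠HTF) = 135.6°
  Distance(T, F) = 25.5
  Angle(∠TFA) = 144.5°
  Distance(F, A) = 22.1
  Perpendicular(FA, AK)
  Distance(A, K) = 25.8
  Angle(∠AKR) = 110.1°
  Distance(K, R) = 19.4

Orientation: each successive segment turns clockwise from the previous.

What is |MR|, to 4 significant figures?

16.73

G is at the origin; GM runs at -2.1° with length 17.4, so M = (17.39, -0.6376). ∠GMH = 77.4° gives MH at -104.7° from the x-axis; with |MH| = 29.2, H = (9.979, -28.88). ∠MHT = 89.6° gives HT at 164.9° from the x-axis; with |HT| = 29.9, T = (-18.89, -21.09). ∠HTF = 135.6° gives TF at 120.5° from the x-axis; with |TF| = 25.5, F = (-31.83, 0.8788). ∠TFA = 144.5° gives FA at 85.00° from the x-axis; with |FA| = 22.1, A = (-29.91, 22.89). FA is perpendicular to AK, so AK runs at -5.000°; with |AK| = 25.8, K = (-4.203, 20.65). ∠AKR = 110.1° gives KR at -74.90° from the x-axis; with |KR| = 19.4, R = (0.8505, 1.916). Then |MR| = |R − M| = 16.73.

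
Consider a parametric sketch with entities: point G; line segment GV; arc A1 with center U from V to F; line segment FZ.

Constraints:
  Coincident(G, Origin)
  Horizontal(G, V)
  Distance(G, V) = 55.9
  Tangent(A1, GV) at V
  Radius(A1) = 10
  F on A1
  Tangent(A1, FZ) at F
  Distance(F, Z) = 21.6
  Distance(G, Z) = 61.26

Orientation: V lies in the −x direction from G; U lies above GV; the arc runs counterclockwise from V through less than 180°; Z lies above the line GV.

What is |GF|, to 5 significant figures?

47.827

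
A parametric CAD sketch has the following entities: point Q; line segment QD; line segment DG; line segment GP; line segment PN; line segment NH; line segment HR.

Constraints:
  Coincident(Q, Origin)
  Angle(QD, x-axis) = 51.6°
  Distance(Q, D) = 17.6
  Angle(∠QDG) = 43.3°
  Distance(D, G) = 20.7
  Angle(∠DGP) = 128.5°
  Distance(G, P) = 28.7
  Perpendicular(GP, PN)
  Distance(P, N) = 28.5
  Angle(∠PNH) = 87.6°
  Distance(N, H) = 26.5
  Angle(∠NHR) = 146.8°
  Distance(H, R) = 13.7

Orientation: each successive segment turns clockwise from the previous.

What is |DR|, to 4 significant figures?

5.109

Q is at the origin; QD runs at 51.6° with length 17.6, so D = (10.93, 13.79). ∠QDG = 43.3° gives DG at -85.10° from the x-axis; with |DG| = 20.7, G = (12.70, -6.831). ∠DGP = 128.5° gives GP at -136.6° from the x-axis; with |GP| = 28.7, P = (-8.152, -26.55). GP is perpendicular to PN, so PN runs at 133.4°; with |PN| = 28.5, N = (-27.73, -5.843). ∠PNH = 87.6° gives NH at 41.00° from the x-axis; with |NH| = 26.5, H = (-7.735, 11.54). ∠NHR = 146.8° gives HR at 7.800° from the x-axis; with |HR| = 13.7, R = (5.839, 13.40). Then |DR| = |R − D| = 5.109.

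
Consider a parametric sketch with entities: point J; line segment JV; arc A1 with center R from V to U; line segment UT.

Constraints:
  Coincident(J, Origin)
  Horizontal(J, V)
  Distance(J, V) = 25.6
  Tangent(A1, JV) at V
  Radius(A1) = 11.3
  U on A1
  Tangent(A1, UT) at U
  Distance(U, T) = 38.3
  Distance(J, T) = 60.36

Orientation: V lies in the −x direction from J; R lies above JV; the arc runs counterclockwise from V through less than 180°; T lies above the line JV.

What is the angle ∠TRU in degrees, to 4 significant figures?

73.56°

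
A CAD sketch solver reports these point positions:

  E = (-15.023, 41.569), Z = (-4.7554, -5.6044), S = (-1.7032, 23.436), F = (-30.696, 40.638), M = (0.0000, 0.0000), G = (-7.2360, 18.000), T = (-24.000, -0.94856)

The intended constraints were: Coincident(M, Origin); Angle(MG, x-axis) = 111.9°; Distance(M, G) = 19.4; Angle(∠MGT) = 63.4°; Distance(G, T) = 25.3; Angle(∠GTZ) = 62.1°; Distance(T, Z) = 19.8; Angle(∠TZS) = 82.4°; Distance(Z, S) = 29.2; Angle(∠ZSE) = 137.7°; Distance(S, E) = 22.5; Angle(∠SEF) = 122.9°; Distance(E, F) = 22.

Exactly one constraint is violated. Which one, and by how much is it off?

Distance(E, F) = 22 — off by 6.30.

M = (0.00, 0.00) ✓; MG at 111.9° ✓; |MG| = 19.40 ✓; ∠MGT = 63.40° ✓; |GT| = 25.30 ✓; ∠GTZ = 62.10° ✓; |TZ| = 19.80 ✓; ∠TZS = 82.40° ✓; |ZS| = 29.20 ✓; ∠ZSE = 137.7° ✓; |SE| = 22.50 ✓; ∠SEF = 122.9° ✓; |EF| = 15.70 ✗.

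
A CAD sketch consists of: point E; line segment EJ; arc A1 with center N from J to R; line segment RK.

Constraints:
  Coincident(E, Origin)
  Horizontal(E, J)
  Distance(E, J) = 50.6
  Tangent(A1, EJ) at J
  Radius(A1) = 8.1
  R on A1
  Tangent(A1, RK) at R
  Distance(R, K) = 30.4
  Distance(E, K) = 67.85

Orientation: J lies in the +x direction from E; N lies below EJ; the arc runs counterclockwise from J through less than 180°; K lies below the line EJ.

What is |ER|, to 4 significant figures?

44.65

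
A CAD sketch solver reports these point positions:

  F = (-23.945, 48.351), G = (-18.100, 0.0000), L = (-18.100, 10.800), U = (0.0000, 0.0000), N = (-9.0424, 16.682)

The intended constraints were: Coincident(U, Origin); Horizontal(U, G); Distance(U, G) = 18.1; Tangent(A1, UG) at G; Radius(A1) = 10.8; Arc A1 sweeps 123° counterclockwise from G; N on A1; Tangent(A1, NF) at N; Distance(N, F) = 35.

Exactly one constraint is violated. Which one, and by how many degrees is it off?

Tangent(A1, NF) at N — off by 7.80°.

U = (0.00, 0.00) ✓; U.y = 0.00, G.y = 0.00 ✓; |UG| = 18.10 ✓; ∠(LG, GU) = 90.00° ✓; |LG| = 10.80 ✓; bearing(L→N) − bearing(L→G) = 123.0° ✓; |LN| = 10.80 ✓; ∠(LN, NF) = 97.80° ✗; |NF| = 35.00 ✓.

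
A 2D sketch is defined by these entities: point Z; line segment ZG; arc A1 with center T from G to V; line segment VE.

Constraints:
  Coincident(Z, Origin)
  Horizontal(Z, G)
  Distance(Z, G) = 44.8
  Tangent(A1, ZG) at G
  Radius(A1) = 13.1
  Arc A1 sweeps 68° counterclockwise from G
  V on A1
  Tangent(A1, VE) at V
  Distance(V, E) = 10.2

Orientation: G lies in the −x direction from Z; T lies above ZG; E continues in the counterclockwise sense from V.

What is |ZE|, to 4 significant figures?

33.81

Z is at the origin; Z and G share the same y with |ZG| = 44.8 and G on the −x side, so G = (-44.80, 0.000). The tangent condition forces TG to be normal to ZG, so T = G + (0, 13.1) = (-44.80, 13.10). On A1, G sits at bearing -90° from T; a 68° counterclockwise sweep puts V at bearing -22°, so V = T + 13.1·(cos -22°, sin -22°) = (-32.65, 8.193). A1 meets VE tangentially, so TV is at right angles to VE, so VE runs along (−sin -22°, cos -22°); with |VE| = 10.2, E = (-28.83, 17.65). Then |ZE| = |E − Z| = 33.81.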